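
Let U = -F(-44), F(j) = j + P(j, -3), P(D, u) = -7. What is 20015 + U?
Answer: 20066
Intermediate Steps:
F(j) = -7 + j (F(j) = j - 7 = -7 + j)
U = 51 (U = -(-7 - 44) = -1*(-51) = 51)
20015 + U = 20015 + 51 = 20066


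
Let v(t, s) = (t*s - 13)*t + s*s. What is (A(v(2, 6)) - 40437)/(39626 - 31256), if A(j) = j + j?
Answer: -40369/8370 ≈ -4.8231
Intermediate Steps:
v(t, s) = s² + t*(-13 + s*t) (v(t, s) = (s*t - 13)*t + s² = (-13 + s*t)*t + s² = t*(-13 + s*t) + s² = s² + t*(-13 + s*t))
A(j) = 2*j
(A(v(2, 6)) - 40437)/(39626 - 31256) = (2*(6² - 13*2 + 6*2²) - 40437)/(39626 - 31256) = (2*(36 - 26 + 6*4) - 40437)/8370 = (2*(36 - 26 + 24) - 40437)*(1/8370) = (2*34 - 40437)*(1/8370) = (68 - 40437)*(1/8370) = -40369*1/8370 = -40369/8370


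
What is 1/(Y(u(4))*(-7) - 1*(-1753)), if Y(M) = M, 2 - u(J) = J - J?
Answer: 1/1739 ≈ 0.00057504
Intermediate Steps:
u(J) = 2 (u(J) = 2 - (J - J) = 2 - 1*0 = 2 + 0 = 2)
1/(Y(u(4))*(-7) - 1*(-1753)) = 1/(2*(-7) - 1*(-1753)) = 1/(-14 + 1753) = 1/1739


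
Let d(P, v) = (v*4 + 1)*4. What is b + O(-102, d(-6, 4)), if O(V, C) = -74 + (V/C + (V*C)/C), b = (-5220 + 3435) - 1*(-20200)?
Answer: 36475/2 ≈ 18238.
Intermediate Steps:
d(P, v) = 4 + 16*v (d(P, v) = (4*v + 1)*4 = (1 + 4*v)*4 = 4 + 16*v)
b = 18415 (b = -1785 + 20200 = 18415)
O(V, C) = -74 + V + V/C (O(V, C) = -74 + (V/C + (C*V)/C) = -74 + (V/C + V) = -74 + (V + V/C) = -74 + V + V/C)
b + O(-102, d(-6, 4)) = 18415 + (-74 - 102 - 102/(4 + 16*4)) = 18415 + (-74 - 102 - 102/(4 + 64)) = 18415 + (-74 - 102 - 102/68) = 18415 + (-74 - 102 - 102*1/68) = 18415 + (-74 - 102 - 3/2) = 18415 - 355/2 = 36475/2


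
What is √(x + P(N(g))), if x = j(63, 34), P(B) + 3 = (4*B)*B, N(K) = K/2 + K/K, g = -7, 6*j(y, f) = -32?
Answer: 5*√6/3 ≈ 4.0825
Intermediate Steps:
j(y, f) = -16/3 (j(y, f) = (⅙)*(-32) = -16/3)
N(K) = 1 + K/2 (N(K) = K*(½) + 1 = K/2 + 1 = 1 + K/2)
P(B) = -3 + 4*B² (P(B) = -3 + (4*B)*B = -3 + 4*B²)
x = -16/3 ≈ -5.3333
√(x + P(N(g))) = √(-16/3 + (-3 + 4*(1 + (½)*(-7))²)) = √(-16/3 + (-3 + 4*(1 - 7/2)²)) = √(-16/3 + (-3 + 4*(-5/2)²)) = √(-16/3 + (-3 + 4*(25/4))) = √(-16/3 + (-3 + 25)) = √(-16/3 + 22) = √(50/3) = 5*√6/3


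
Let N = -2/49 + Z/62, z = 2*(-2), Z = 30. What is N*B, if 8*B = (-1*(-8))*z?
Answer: -2692/1519 ≈ -1.7722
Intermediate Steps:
z = -4
N = 673/1519 (N = -2/49 + 30/62 = -2*1/49 + 30*(1/62) = -2/49 + 15/31 = 673/1519 ≈ 0.44305)
B = -4 (B = (-1*(-8)*(-4))/8 = (8*(-4))/8 = (⅛)*(-32) = -4)
N*B = (673/1519)*(-4) = -2692/1519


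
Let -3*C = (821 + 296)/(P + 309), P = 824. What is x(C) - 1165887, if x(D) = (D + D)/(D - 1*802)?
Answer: -3179507923771/2727115 ≈ -1.1659e+6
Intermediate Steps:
C = -1117/3399 (C = -(821 + 296)/(3*(824 + 309)) = -1117/(3*1133) = -1/3*1117/1133 = -1117/3399 ≈ -0.32863)
x(D) = 2*D/(-802 + D) (x(D) = (2*D)/(D - 802) = (2*D)/(-802 + D) = 2*D/(-802 + D))
x(C) - 1165887 = 2*(-1117/3399)/(-802 - 1117/3399) - 1165887 = 2*(-1117/3399)/(-2727115/3399) - 1165887 = 2*(-1117/3399)*(-3399/2727115) - 1165887 = 2234/2727115 - 1165887 = -3179507923771/2727115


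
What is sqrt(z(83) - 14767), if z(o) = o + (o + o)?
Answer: I*sqrt(14518) ≈ 120.49*I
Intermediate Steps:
z(o) = 3*o (z(o) = o + 2*o = 3*o)
sqrt(z(83) - 14767) = sqrt(3*83 - 14767) = sqrt(249 - 14767) = sqrt(-14518) = I*sqrt(14518)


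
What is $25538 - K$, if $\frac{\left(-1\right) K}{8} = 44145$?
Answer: $378698$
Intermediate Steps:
$K = -353160$ ($K = \left(-8\right) 44145 = -353160$)
$25538 - K = 25538 - -353160 = 25538 + 353160 = 378698$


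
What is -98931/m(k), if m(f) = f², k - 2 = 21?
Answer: -98931/529 ≈ -187.02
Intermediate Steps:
k = 23 (k = 2 + 21 = 23)
-98931/m(k) = -98931/(23²) = -98931/529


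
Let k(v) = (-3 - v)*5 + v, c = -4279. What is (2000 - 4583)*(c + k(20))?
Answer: 11298042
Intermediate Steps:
k(v) = -15 - 4*v (k(v) = (-15 - 5*v) + v = -15 - 4*v)
(2000 - 4583)*(c + k(20)) = (2000 - 4583)*(-4279 + (-15 - 4*20)) = -2583*(-4279 + (-15 - 80)) = -2583*(-4279 - 95) = -2583*(-4374) = 11298042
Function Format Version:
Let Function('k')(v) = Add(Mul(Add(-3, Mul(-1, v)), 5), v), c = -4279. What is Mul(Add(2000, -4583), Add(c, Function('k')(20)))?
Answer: 11298042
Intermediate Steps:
Function('k')(v) = Add(-15, Mul(-4, v)) (Function('k')(v) = Add(Add(-15, Mul(-5, v)), v) = Add(-15, Mul(-4, v)))
Mul(Add(2000, -4583), Add(c, Function('k')(20))) = Mul(Add(2000, -4583), Add(-4279, Add(-15, Mul(-4, 20)))) = Mul(-2583, Add(-4279, Add(-15, -80))) = Mul(-2583, Add(-4279, -95)) = Mul(-2583, -4374) = 11298042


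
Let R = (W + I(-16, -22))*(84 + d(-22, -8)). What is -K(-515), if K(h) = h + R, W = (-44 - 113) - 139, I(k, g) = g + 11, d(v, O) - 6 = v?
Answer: 21391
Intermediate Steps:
d(v, O) = 6 + v
I(k, g) = 11 + g
W = -296 (W = -157 - 139 = -296)
R = -20876 (R = (-296 + (11 - 22))*(84 + (6 - 22)) = (-296 - 11)*(84 - 16) = -307*68 = -20876)
K(h) = -20876 + h (K(h) = h - 20876 = -20876 + h)
-K(-515) = -(-20876 - 515) = -1*(-21391) = 21391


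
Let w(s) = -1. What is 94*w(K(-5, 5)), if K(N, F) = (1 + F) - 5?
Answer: -94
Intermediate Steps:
K(N, F) = -4 + F
94*w(K(-5, 5)) = 94*(-1) = -94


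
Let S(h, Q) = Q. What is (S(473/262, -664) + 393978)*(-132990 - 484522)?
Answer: -242876114768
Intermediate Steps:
(S(473/262, -664) + 393978)*(-132990 - 484522) = (-664 + 393978)*(-132990 - 484522) = 393314*(-617512) = -242876114768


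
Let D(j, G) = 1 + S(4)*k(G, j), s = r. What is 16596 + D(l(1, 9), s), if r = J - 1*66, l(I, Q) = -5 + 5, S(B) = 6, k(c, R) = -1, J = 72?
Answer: 16591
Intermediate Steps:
l(I, Q) = 0
r = 6 (r = 72 - 1*66 = 72 - 66 = 6)
s = 6
D(j, G) = -5 (D(j, G) = 1 + 6*(-1) = 1 - 6 = -5)
16596 + D(l(1, 9), s) = 16596 - 5 = 16591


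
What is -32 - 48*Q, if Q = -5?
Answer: 208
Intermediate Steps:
-32 - 48*Q = -32 - 48*(-5) = -32 + 240 = 208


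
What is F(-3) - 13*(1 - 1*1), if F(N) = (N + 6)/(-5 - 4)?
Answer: -⅓ ≈ -0.33333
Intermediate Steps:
F(N) = -⅔ - N/9 (F(N) = (6 + N)/(-9) = (6 + N)*(-⅑) = -⅔ - N/9)
F(-3) - 13*(1 - 1*1) = (-⅔ - ⅑*(-3)) - 13*(1 - 1*1) = (-⅔ + ⅓) - 13*(1 - 1) = -⅓ - 13*0 = -⅓ + 0 = -⅓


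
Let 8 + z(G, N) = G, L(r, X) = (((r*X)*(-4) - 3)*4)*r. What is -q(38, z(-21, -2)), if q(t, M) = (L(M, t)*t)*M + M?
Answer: -563099931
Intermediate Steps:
L(r, X) = r*(-12 - 16*X*r) (L(r, X) = (((X*r)*(-4) - 3)*4)*r = ((-4*X*r - 3)*4)*r = ((-3 - 4*X*r)*4)*r = (-12 - 16*X*r)*r = r*(-12 - 16*X*r))
z(G, N) = -8 + G
q(t, M) = M - 4*t*M**2*(3 + 4*M*t) (q(t, M) = ((-4*M*(3 + 4*t*M))*t)*M + M = ((-4*M*(3 + 4*M*t))*t)*M + M = (-4*M*t*(3 + 4*M*t))*M + M = -4*t*M**2*(3 + 4*M*t) + M = M - 4*t*M**2*(3 + 4*M*t))
-q(38, z(-21, -2)) = -(-1)*(-8 - 21)*(-1 + 4*(-8 - 21)*38*(3 + 4*(-8 - 21)*38)) = -(-1)*(-29)*(-1 + 4*(-29)*38*(3 + 4*(-29)*38)) = -(-1)*(-29)*(-1 + 4*(-29)*38*(3 - 4408)) = -(-1)*(-29)*(-1 + 4*(-29)*38*(-4405)) = -(-1)*(-29)*(-1 + 19417240) = -(-1)*(-29)*19417239 = -1*563099931 = -563099931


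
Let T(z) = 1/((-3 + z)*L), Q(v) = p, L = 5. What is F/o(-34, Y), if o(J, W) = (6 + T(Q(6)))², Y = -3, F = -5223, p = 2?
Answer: -130575/841 ≈ -155.26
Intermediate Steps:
Q(v) = 2
T(z) = 1/(5*(-3 + z)) (T(z) = 1/((-3 + z)*5) = (⅕)/(-3 + z) = 1/(5*(-3 + z)))
o(J, W) = 841/25 (o(J, W) = (6 + 1/(5*(-3 + 2)))² = (6 + (⅕)/(-1))² = (6 + (⅕)*(-1))² = (6 - ⅕)² = (29/5)² = 841/25)
F/o(-34, Y) = -5223/841/25 = -5223*25/841 = -130575/841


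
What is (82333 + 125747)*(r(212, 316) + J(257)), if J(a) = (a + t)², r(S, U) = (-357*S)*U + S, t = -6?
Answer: -4963317882480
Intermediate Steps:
r(S, U) = S - 357*S*U (r(S, U) = -357*S*U + S = S - 357*S*U)
J(a) = (-6 + a)² (J(a) = (a - 6)² = (-6 + a)²)
(82333 + 125747)*(r(212, 316) + J(257)) = (82333 + 125747)*(212*(1 - 357*316) + (-6 + 257)²) = 208080*(212*(1 - 112812) + 251²) = 208080*(212*(-112811) + 63001) = 208080*(-23915932 + 63001) = 208080*(-23852931) = -4963317882480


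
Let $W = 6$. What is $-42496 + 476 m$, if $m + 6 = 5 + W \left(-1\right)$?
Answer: $-45828$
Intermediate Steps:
$m = -7$ ($m = -6 + \left(5 + 6 \left(-1\right)\right) = -6 + \left(5 - 6\right) = -6 - 1 = -7$)
$-42496 + 476 m = -42496 + 476 \left(-7\right) = -42496 - 3332 = -45828$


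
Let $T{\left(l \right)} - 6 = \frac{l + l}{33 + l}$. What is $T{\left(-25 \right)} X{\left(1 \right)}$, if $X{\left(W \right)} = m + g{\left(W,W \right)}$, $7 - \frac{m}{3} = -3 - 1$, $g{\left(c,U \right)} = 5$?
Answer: $- \frac{19}{2} \approx -9.5$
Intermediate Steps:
$m = 33$ ($m = 21 - 3 \left(-3 - 1\right) = 21 - -12 = 21 + 12 = 33$)
$T{\left(l \right)} = 6 + \frac{2 l}{33 + l}$ ($T{\left(l \right)} = 6 + \frac{l + l}{33 + l} = 6 + \frac{2 l}{33 + l}$)
$X{\left(W \right)} = 38$ ($X{\left(W \right)} = 33 + 5 = 38$)
$T{\left(-25 \right)} X{\left(1 \right)} = \frac{2 \left(99 + 4 \left(-25\right)\right)}{33 - 25} \cdot 38 = \frac{2 \left(99 - 100\right)}{8} \cdot 38 = 2 \cdot \frac{1}{8} \left(-1\right) 38 = \left(- \frac{1}{4}\right) 38 = - \frac{19}{2}$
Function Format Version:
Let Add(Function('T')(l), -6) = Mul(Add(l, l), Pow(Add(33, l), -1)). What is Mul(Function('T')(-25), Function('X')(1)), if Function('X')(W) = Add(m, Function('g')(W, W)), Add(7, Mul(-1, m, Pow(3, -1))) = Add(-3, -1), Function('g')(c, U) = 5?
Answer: Rational(-19, 2) ≈ -9.5000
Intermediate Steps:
m = 33 (m = Add(21, Mul(-3, Add(-3, -1))) = Add(21, Mul(-3, -4)) = Add(21, 12) = 33)
Function('T')(l) = Add(6, Mul(2, l, Pow(Add(33, l), -1))) (Function('T')(l) = Add(6, Mul(Add(l, l), Pow(Add(33, l), -1))) = Add(6, Mul(Mul(2, l), Pow(Add(33, l), -1))) = Add(6, Mul(2, l, Pow(Add(33, l), -1))))
Function('X')(W) = 38 (Function('X')(W) = Add(33, 5) = 38)
Mul(Function('T')(-25), Function('X')(1)) = Mul(Mul(2, Pow(Add(33, -25), -1), Add(99, Mul(4, -25))), 38) = Mul(Mul(2, Pow(8, -1), Add(99, -100)), 38) = Mul(Mul(2, Rational(1, 8), -1), 38) = Mul(Rational(-1, 4), 38) = Rational(-19, 2)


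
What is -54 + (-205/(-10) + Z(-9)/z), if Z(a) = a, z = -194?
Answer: -3245/97 ≈ -33.454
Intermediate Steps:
-54 + (-205/(-10) + Z(-9)/z) = -54 + (-205/(-10) - 9/(-194)) = -54 + (-205*(-1/10) - 9*(-1/194)) = -54 + (41/2 + 9/194) = -54 + 1993/97 = -3245/97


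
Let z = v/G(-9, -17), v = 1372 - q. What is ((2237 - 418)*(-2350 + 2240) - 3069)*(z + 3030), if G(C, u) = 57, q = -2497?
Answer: -35873613061/57 ≈ -6.2936e+8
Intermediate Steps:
v = 3869 (v = 1372 - 1*(-2497) = 1372 + 2497 = 3869)
z = 3869/57 ≈ 67.877
((2237 - 418)*(-2350 + 2240) - 3069)*(z + 3030) = ((2237 - 418)*(-2350 + 2240) - 3069)*(3869/57 + 3030) = (1819*(-110) - 3069)*(176579/57) = (-200090 - 3069)*(176579/57) = -203159*176579/57 = -35873613061/57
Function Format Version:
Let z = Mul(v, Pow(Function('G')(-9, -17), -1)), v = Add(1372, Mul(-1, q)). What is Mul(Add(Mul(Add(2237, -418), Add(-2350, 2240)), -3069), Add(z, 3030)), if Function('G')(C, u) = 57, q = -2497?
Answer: Rational(-35873613061, 57) ≈ -6.2936e+8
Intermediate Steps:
v = 3869 (v = Add(1372, Mul(-1, -2497)) = Add(1372, 2497) = 3869)
z = Rational(3869, 57) (z = Mul(3869, Pow(57, -1)) = Mul(3869, Rational(1, 57)) = Rational(3869, 57) ≈ 67.877)
Mul(Add(Mul(Add(2237, -418), Add(-2350, 2240)), -3069), Add(z, 3030)) = Mul(Add(Mul(Add(2237, -418), Add(-2350, 2240)), -3069), Add(Rational(3869, 57), 3030)) = Mul(Add(Mul(1819, -110), -3069), Rational(176579, 57)) = Mul(Add(-200090, -3069), Rational(176579, 57)) = Mul(-203159, Rational(176579, 57)) = Rational(-35873613061, 57)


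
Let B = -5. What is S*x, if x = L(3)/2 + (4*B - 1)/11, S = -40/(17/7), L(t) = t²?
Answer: -7980/187 ≈ -42.674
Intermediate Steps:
S = -280/17 (S = -40/(17*(⅐)) = -40/17/7 = -40*7/17 = -280/17 ≈ -16.471)
x = 57/22 (x = 3²/2 + (4*(-5) - 1)/11 = 9*(½) + (-20 - 1)*(1/11) = 9/2 - 21*1/11 = 9/2 - 21/11 = 57/22 ≈ 2.5909)
S*x = -280/17*57/22 = -7980/187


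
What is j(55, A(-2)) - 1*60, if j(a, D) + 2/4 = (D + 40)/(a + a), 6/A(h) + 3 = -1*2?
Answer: -33081/550 ≈ -60.147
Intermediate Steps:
A(h) = -6/5 (A(h) = 6/(-3 - 1*2) = 6/(-3 - 2) = 6/(-5) = 6*(-⅕) = -6/5)
j(a, D) = -½ + (40 + D)/(2*a) (j(a, D) = -½ + (D + 40)/(a + a) = -½ + (40 + D)/((2*a)) = -½ + (40 + D)*(1/(2*a)) = -½ + (40 + D)/(2*a))
j(55, A(-2)) - 1*60 = (½)*(40 - 6/5 - 1*55)/55 - 1*60 = (½)*(1/55)*(40 - 6/5 - 55) - 60 = (½)*(1/55)*(-81/5) - 60 = -81/550 - 60 = -33081/550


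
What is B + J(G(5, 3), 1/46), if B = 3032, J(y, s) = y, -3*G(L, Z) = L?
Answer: 9091/3 ≈ 3030.3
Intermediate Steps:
G(L, Z) = -L/3
B + J(G(5, 3), 1/46) = 3032 - 1/3*5 = 3032 - 5/3 = 9091/3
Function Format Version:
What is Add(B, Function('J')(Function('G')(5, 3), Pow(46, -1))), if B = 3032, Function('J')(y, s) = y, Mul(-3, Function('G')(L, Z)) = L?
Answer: Rational(9091, 3) ≈ 3030.3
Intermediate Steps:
Function('G')(L, Z) = Mul(Rational(-1, 3), L)
Add(B, Function('J')(Function('G')(5, 3), Pow(46, -1))) = Add(3032, Mul(Rational(-1, 3), 5)) = Add(3032, Rational(-5, 3)) = Rational(9091, 3)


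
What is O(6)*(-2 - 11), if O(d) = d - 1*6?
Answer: 0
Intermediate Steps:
O(d) = -6 + d (O(d) = d - 6 = -6 + d)
O(6)*(-2 - 11) = (-6 + 6)*(-2 - 11) = 0*(-13) = 0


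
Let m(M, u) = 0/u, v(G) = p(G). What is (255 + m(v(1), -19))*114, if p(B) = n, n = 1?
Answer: 29070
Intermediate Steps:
p(B) = 1
v(G) = 1
m(M, u) = 0
(255 + m(v(1), -19))*114 = (255 + 0)*114 = 255*114 = 29070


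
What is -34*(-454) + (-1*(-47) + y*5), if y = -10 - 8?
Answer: 15393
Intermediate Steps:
y = -18
-34*(-454) + (-1*(-47) + y*5) = -34*(-454) + (-1*(-47) - 18*5) = 15436 + (47 - 90) = 15436 - 43 = 15393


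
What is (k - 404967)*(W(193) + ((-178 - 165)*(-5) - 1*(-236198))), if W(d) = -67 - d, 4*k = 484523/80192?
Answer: -30871117602017849/320768 ≈ -9.6241e+10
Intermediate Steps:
k = 484523/320768 (k = (484523/80192)/4 = (484523*(1/80192))/4 = (¼)*(484523/80192) = 484523/320768 ≈ 1.5105)
(k - 404967)*(W(193) + ((-178 - 165)*(-5) - 1*(-236198))) = (484523/320768 - 404967)*((-67 - 1*193) + ((-178 - 165)*(-5) - 1*(-236198))) = -129899970133*((-67 - 193) + (-343*(-5) + 236198))/320768 = -129899970133*(-260 + (1715 + 236198))/320768 = -129899970133*(-260 + 237913)/320768 = -129899970133/320768*237653 = -30871117602017849/320768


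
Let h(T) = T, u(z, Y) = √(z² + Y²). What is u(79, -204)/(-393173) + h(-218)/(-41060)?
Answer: 109/20530 - √47857/393173 ≈ 0.0047529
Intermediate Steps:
u(z, Y) = √(Y² + z²)
u(79, -204)/(-393173) + h(-218)/(-41060) = √((-204)² + 79²)/(-393173) - 218/(-41060) = √(41616 + 6241)*(-1/393173) - 218*(-1/41060) = √47857*(-1/393173) + 109/20530 = -√47857/393173 + 109/20530 = 109/20530 - √47857/393173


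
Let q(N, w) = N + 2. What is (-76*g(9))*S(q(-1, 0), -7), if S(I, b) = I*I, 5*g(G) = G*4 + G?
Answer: -684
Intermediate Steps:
q(N, w) = 2 + N
g(G) = G (g(G) = (G*4 + G)/5 = (4*G + G)/5 = (5*G)/5 = G)
S(I, b) = I²
(-76*g(9))*S(q(-1, 0), -7) = (-76*9)*(2 - 1)² = -684*1² = -684*1 = -684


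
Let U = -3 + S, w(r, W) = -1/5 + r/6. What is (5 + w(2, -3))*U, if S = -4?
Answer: -539/15 ≈ -35.933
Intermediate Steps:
w(r, W) = -1/5 + r/6 (w(r, W) = -1*1/5 + r*(1/6) = -1/5 + r/6)
U = -7 (U = -3 - 4 = -7)
(5 + w(2, -3))*U = (5 + (-1/5 + (1/6)*2))*(-7) = (5 + (-1/5 + 1/3))*(-7) = (5 + 2/15)*(-7) = (77/15)*(-7) = -539/15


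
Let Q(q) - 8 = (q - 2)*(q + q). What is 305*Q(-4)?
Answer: 17080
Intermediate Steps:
Q(q) = 8 + 2*q*(-2 + q) (Q(q) = 8 + (q - 2)*(q + q) = 8 + (-2 + q)*(2*q) = 8 + 2*q*(-2 + q))
305*Q(-4) = 305*(8 - 4*(-4) + 2*(-4)²) = 305*(8 + 16 + 2*16) = 305*(8 + 16 + 32) = 305*56 = 17080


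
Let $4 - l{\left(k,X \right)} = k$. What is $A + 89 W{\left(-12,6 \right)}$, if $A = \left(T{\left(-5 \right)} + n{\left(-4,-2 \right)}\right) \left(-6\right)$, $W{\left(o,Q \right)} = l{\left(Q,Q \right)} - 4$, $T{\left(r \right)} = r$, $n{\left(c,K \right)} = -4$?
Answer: $-480$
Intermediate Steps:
$l{\left(k,X \right)} = 4 - k$
$W{\left(o,Q \right)} = - Q$ ($W{\left(o,Q \right)} = \left(4 - Q\right) - 4 = - Q$)
$A = 54$ ($A = \left(-5 - 4\right) \left(-6\right) = \left(-9\right) \left(-6\right) = 54$)
$A + 89 W{\left(-12,6 \right)} = 54 + 89 \left(\left(-1\right) 6\right) = 54 + 89 \left(-6\right) = 54 - 534 = -480$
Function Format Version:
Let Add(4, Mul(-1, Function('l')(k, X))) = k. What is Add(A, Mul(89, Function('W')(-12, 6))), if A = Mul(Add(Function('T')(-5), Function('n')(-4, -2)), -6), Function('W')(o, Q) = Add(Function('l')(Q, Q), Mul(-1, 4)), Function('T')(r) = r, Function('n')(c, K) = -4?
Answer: -480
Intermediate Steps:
Function('l')(k, X) = Add(4, Mul(-1, k))
Function('W')(o, Q) = Mul(-1, Q) (Function('W')(o, Q) = Add(Add(4, Mul(-1, Q)), Mul(-1, 4)) = Add(Add(4, Mul(-1, Q)), -4) = Mul(-1, Q))
A = 54 (A = Mul(Add(-5, -4), -6) = Mul(-9, -6) = 54)
Add(A, Mul(89, Function('W')(-12, 6))) = Add(54, Mul(89, Mul(-1, 6))) = Add(54, Mul(89, -6)) = Add(54, -534) = -480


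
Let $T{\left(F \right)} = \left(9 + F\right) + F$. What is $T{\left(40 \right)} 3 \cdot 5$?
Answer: $1335$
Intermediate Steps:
$T{\left(F \right)} = 9 + 2 F$
$T{\left(40 \right)} 3 \cdot 5 = \left(9 + 2 \cdot 40\right) 3 \cdot 5 = \left(9 + 80\right) 15 = 89 \cdot 15 = 1335$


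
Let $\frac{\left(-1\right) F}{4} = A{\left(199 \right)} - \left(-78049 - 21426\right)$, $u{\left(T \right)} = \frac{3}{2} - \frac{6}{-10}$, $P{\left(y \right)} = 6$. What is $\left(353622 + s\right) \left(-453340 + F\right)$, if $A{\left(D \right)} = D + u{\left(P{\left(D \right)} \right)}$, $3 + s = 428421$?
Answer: $-666332802576$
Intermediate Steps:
$u{\left(T \right)} = \frac{21}{10}$ ($u{\left(T \right)} = 3 \cdot \frac{1}{2} - - \frac{3}{5} = \frac{3}{2} + \frac{3}{5} = \frac{21}{10}$)
$s = 428418$ ($s = -3 + 428421 = 428418$)
$A{\left(D \right)} = \frac{21}{10} + D$ ($A{\left(D \right)} = D + \frac{21}{10} = \frac{21}{10} + D$)
$F = - \frac{1993522}{5}$ ($F = - 4 \left(\left(\frac{21}{10} + 199\right) - \left(-78049 - 21426\right)\right) = - 4 \left(\frac{2011}{10} - \left(-78049 - 21426\right)\right) = - 4 \left(\frac{2011}{10} - -99475\right) = - 4 \left(\frac{2011}{10} + 99475\right) = \left(-4\right) \frac{996761}{10} = - \frac{1993522}{5} \approx -3.987 \cdot 10^{5}$)
$\left(353622 + s\right) \left(-453340 + F\right) = \left(353622 + 428418\right) \left(-453340 - \frac{1993522}{5}\right) = 782040 \left(- \frac{4260222}{5}\right) = -666332802576$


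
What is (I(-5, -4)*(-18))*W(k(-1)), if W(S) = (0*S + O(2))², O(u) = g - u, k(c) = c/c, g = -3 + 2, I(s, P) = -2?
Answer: 324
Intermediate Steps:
g = -1
k(c) = 1
O(u) = -1 - u
W(S) = 9 (W(S) = (0*S + (-1 - 1*2))² = (0 + (-1 - 2))² = (0 - 3)² = (-3)² = 9)
(I(-5, -4)*(-18))*W(k(-1)) = -2*(-18)*9 = 36*9 = 324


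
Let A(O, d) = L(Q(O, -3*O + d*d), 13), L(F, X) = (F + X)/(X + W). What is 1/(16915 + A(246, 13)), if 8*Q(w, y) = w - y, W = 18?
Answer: 248/4195839 ≈ 5.9106e-5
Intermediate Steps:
Q(w, y) = -y/8 + w/8 (Q(w, y) = (w - y)/8 = -y/8 + w/8)
L(F, X) = (F + X)/(18 + X) (L(F, X) = (F + X)/(X + 18) = (F + X)/(18 + X))
A(O, d) = 13/31 - d**2/248 + O/62 (A(O, d) = ((-(-3*O + d*d)/8 + O/8) + 13)/(18 + 13) = ((-(-3*O + d**2)/8 + O/8) + 13)/31 = ((-(d**2 - 3*O)/8 + O/8) + 13)/31 = (((-d**2/8 + 3*O/8) + O/8) + 13)/31 = ((O/2 - d**2/8) + 13)/31 = (13 + O/2 - d**2/8)/31 = 13/31 - d**2/248 + O/62)
1/(16915 + A(246, 13)) = 1/(16915 + (13/31 - 1/248*13**2 + (1/62)*246)) = 1/(16915 + (13/31 - 1/248*169 + 123/31)) = 1/(16915 + (13/31 - 169/248 + 123/31)) = 1/(16915 + 919/248) = 1/(4195839/248) = 248/4195839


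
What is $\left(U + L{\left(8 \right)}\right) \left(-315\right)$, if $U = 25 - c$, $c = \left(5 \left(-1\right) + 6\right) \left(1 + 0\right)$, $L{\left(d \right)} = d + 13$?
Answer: $-14175$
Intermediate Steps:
$L{\left(d \right)} = 13 + d$
$c = 1$ ($c = \left(-5 + 6\right) 1 = 1 \cdot 1 = 1$)
$U = 24$ ($U = 25 - 1 = 24$)
$\left(U + L{\left(8 \right)}\right) \left(-315\right) = \left(24 + \left(13 + 8\right)\right) \left(-315\right) = \left(24 + 21\right) \left(-315\right) = 45 \left(-315\right) = -14175$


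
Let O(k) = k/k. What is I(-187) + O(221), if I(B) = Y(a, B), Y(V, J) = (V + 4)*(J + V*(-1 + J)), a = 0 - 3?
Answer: 378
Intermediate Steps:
a = -3
Y(V, J) = (4 + V)*(J + V*(-1 + J))
O(k) = 1
I(B) = 3 - 2*B (I(B) = -1*(-3)**2 - 4*(-3) + 4*B + B*(-3)**2 + 5*B*(-3) = -1*9 + 12 + 4*B + B*9 - 15*B = -9 + 12 + 4*B + 9*B - 15*B = 3 - 2*B)
I(-187) + O(221) = (3 - 2*(-187)) + 1 = (3 + 374) + 1 = 377 + 1 = 378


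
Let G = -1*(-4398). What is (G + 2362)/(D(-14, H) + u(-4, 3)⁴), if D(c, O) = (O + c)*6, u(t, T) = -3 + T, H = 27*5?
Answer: 3380/363 ≈ 9.3113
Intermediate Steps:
H = 135
D(c, O) = 6*O + 6*c
G = 4398
(G + 2362)/(D(-14, H) + u(-4, 3)⁴) = (4398 + 2362)/((6*135 + 6*(-14)) + (-3 + 3)⁴) = 6760/((810 - 84) + 0⁴) = 6760/(726 + 0) = 6760/726 = 6760*(1/726) = 3380/363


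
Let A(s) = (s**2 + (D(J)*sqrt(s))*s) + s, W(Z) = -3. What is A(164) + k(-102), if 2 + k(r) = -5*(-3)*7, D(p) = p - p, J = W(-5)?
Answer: 27163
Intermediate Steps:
J = -3
D(p) = 0
k(r) = 103 (k(r) = -2 - 5*(-3)*7 = -2 + 15*7 = -2 + 105 = 103)
A(s) = s + s**2 (A(s) = (s**2 + (0*sqrt(s))*s) + s = (s**2 + 0*s) + s = (s**2 + 0) + s = s**2 + s = s + s**2)
A(164) + k(-102) = 164*(1 + 164) + 103 = 164*165 + 103 = 27060 + 103 = 27163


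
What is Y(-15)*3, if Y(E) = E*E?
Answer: 675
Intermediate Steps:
Y(E) = E²
Y(-15)*3 = (-15)²*3 = 225*3 = 675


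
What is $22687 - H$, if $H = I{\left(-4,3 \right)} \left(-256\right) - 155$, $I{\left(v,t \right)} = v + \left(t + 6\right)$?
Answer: $24122$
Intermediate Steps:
$I{\left(v,t \right)} = 6 + t + v$ ($I{\left(v,t \right)} = v + \left(6 + t\right) = 6 + t + v$)
$H = -1435$ ($H = \left(6 + 3 - 4\right) \left(-256\right) - 155 = 5 \left(-256\right) - 155 = -1280 - 155 = -1435$)
$22687 - H = 22687 - -1435 = 22687 + 1435 = 24122$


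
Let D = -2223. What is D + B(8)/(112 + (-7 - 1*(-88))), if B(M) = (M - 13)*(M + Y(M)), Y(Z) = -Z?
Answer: -2223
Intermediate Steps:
B(M) = 0 (B(M) = (M - 13)*(M - M) = (-13 + M)*0 = 0)
D + B(8)/(112 + (-7 - 1*(-88))) = -2223 + 0/(112 + (-7 - 1*(-88))) = -2223 + 0/(112 + (-7 + 88)) = -2223 + 0/(112 + 81) = -2223 + 0/193 = -2223 + (1/193)*0 = -2223 + 0 = -2223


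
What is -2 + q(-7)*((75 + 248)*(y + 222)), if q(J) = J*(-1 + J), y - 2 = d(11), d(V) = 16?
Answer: 4341118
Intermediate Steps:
y = 18 (y = 2 + 16 = 18)
-2 + q(-7)*((75 + 248)*(y + 222)) = -2 + (-7*(-1 - 7))*((75 + 248)*(18 + 222)) = -2 + (-7*(-8))*(323*240) = -2 + 56*77520 = -2 + 4341120 = 4341118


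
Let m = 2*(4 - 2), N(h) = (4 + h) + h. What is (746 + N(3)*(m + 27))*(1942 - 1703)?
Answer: 252384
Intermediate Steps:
N(h) = 4 + 2*h
m = 4 (m = 2*2 = 4)
(746 + N(3)*(m + 27))*(1942 - 1703) = (746 + (4 + 2*3)*(4 + 27))*(1942 - 1703) = (746 + (4 + 6)*31)*239 = (746 + 10*31)*239 = (746 + 310)*239 = 1056*239 = 252384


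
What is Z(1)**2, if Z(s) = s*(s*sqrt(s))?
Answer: 1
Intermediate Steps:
Z(s) = s**(5/2) (Z(s) = s*s**(3/2) = s**(5/2))
Z(1)**2 = (1**(5/2))**2 = 1**2 = 1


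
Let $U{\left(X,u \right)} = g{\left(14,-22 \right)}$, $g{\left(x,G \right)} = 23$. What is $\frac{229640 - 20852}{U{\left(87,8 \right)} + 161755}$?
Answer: $\frac{34798}{26963} \approx 1.2906$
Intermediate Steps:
$U{\left(X,u \right)} = 23$
$\frac{229640 - 20852}{U{\left(87,8 \right)} + 161755} = \frac{229640 - 20852}{23 + 161755} = \frac{208788}{161778} = 208788 \cdot \frac{1}{161778} = \frac{34798}{26963}$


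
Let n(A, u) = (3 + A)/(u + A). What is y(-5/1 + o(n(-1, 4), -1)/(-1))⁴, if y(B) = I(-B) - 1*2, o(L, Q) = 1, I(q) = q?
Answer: 256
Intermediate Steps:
n(A, u) = (3 + A)/(A + u)
y(B) = -2 - B (y(B) = -B - 1*2 = -B - 2 = -2 - B)
y(-5/1 + o(n(-1, 4), -1)/(-1))⁴ = (-2 - (-5/1 + 1/(-1)))⁴ = (-2 - (-5*1 + 1*(-1)))⁴ = (-2 - (-5 - 1))⁴ = (-2 - 1*(-6))⁴ = (-2 + 6)⁴ = 4⁴ = 256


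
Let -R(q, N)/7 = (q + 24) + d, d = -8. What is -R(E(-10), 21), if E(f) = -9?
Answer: 49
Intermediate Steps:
R(q, N) = -112 - 7*q (R(q, N) = -7*((q + 24) - 8) = -7*((24 + q) - 8) = -7*(16 + q) = -112 - 7*q)
-R(E(-10), 21) = -(-112 - 7*(-9)) = -(-112 + 63) = -1*(-49) = 49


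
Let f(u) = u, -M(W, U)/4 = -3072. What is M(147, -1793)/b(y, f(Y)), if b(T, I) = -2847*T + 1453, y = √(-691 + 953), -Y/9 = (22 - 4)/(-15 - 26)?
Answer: -17854464/2121505949 - 34983936*√262/2121505949 ≈ -0.27533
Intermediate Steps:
M(W, U) = 12288 (M(W, U) = -4*(-3072) = 12288)
Y = 162/41 (Y = -9*(22 - 4)/(-15 - 26) = -162/(-41) = -162*(-1)/41 = -9*(-18/41) = 162/41 ≈ 3.9512)
y = √262 ≈ 16.186
b(T, I) = 1453 - 2847*T
M(147, -1793)/b(y, f(Y)) = 12288/(1453 - 2847*√262)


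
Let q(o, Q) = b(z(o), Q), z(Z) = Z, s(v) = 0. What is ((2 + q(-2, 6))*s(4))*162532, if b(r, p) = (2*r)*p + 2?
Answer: 0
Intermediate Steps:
b(r, p) = 2 + 2*p*r (b(r, p) = 2*p*r + 2 = 2 + 2*p*r)
q(o, Q) = 2 + 2*Q*o
((2 + q(-2, 6))*s(4))*162532 = ((2 + (2 + 2*6*(-2)))*0)*162532 = ((2 + (2 - 24))*0)*162532 = ((2 - 22)*0)*162532 = -20*0*162532 = 0*162532 = 0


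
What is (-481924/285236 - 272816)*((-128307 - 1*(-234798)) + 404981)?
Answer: -9950358691702000/71309 ≈ -1.3954e+11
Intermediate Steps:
(-481924/285236 - 272816)*((-128307 - 1*(-234798)) + 404981) = (-481924*1/285236 - 272816)*((-128307 + 234798) + 404981) = (-120481/71309 - 272816)*(106491 + 404981) = -19454356625/71309*511472 = -9950358691702000/71309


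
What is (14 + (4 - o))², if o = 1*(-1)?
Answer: 361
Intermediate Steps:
o = -1
(14 + (4 - o))² = (14 + (4 - 1*(-1)))² = (14 + (4 + 1))² = (14 + 5)² = 19² = 361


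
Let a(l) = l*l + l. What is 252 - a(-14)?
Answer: 70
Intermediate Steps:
a(l) = l + l**2 (a(l) = l**2 + l = l + l**2)
252 - a(-14) = 252 - (-14)*(1 - 14) = 252 - (-14)*(-13) = 252 - 1*182 = 252 - 182 = 70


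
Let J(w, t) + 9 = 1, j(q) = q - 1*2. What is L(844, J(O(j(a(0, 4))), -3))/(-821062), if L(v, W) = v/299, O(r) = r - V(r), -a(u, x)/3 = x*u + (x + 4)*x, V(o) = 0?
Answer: -422/122748769 ≈ -3.4379e-6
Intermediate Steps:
a(u, x) = -3*u*x - 3*x*(4 + x) (a(u, x) = -3*(x*u + (x + 4)*x) = -3*(u*x + (4 + x)*x) = -3*(u*x + x*(4 + x)) = -3*u*x - 3*x*(4 + x))
j(q) = -2 + q (j(q) = q - 2 = -2 + q)
O(r) = r (O(r) = r - 1*0 = r + 0 = r)
J(w, t) = -8 (J(w, t) = -9 + 1 = -8)
L(v, W) = v/299 (L(v, W) = v*(1/299) = v/299)
L(844, J(O(j(a(0, 4))), -3))/(-821062) = ((1/299)*844)/(-821062) = (844/299)*(-1/821062) = -422/122748769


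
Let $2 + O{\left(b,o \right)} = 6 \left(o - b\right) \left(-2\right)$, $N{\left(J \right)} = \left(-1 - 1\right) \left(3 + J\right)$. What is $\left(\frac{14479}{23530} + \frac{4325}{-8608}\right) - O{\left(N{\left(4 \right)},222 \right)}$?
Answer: $\frac{287019456071}{101273120} \approx 2834.1$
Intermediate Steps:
$N{\left(J \right)} = -6 - 2 J$ ($N{\left(J \right)} = - 2 \left(3 + J\right) = -6 - 2 J$)
$O{\left(b,o \right)} = -2 - 12 o + 12 b$ ($O{\left(b,o \right)} = -2 + 6 \left(o - b\right) \left(-2\right) = -2 + \left(- 6 b + 6 o\right) \left(-2\right) = -2 + \left(- 12 o + 12 b\right) = -2 - 12 o + 12 b$)
$\left(\frac{14479}{23530} + \frac{4325}{-8608}\right) - O{\left(N{\left(4 \right)},222 \right)} = \left(\frac{14479}{23530} + \frac{4325}{-8608}\right) - \left(-2 - 2664 + 12 \left(-6 - 8\right)\right) = \left(14479 \cdot \frac{1}{23530} + 4325 \left(- \frac{1}{8608}\right)\right) - \left(-2 - 2664 + 12 \left(-6 - 8\right)\right) = \left(\frac{14479}{23530} - \frac{4325}{8608}\right) - \left(-2 - 2664 + 12 \left(-14\right)\right) = \frac{11433991}{101273120} - \left(-2 - 2664 - 168\right) = \frac{11433991}{101273120} - -2834 = \frac{11433991}{101273120} + 2834 = \frac{287019456071}{101273120}$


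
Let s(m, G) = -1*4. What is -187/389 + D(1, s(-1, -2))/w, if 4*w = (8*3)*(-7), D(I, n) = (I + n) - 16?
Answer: -463/16338 ≈ -0.028339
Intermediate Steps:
s(m, G) = -4
D(I, n) = -16 + I + n
w = -42 (w = ((8*3)*(-7))/4 = (24*(-7))/4 = (¼)*(-168) = -42)
-187/389 + D(1, s(-1, -2))/w = -187/389 + (-16 + 1 - 4)/(-42) = -187*1/389 - 19*(-1/42) = -187/389 + 19/42 = -463/16338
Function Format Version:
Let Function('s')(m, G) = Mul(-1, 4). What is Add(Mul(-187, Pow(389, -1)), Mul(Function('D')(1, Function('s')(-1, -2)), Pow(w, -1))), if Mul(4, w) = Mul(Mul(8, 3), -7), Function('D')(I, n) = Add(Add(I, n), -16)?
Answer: Rational(-463, 16338) ≈ -0.028339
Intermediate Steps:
Function('s')(m, G) = -4
Function('D')(I, n) = Add(-16, I, n)
w = -42 (w = Mul(Rational(1, 4), Mul(Mul(8, 3), -7)) = Mul(Rational(1, 4), Mul(24, -7)) = Mul(Rational(1, 4), -168) = -42)
Add(Mul(-187, Pow(389, -1)), Mul(Function('D')(1, Function('s')(-1, -2)), Pow(w, -1))) = Add(Mul(-187, Pow(389, -1)), Mul(Add(-16, 1, -4), Pow(-42, -1))) = Add(Mul(-187, Rational(1, 389)), Mul(-19, Rational(-1, 42))) = Add(Rational(-187, 389), Rational(19, 42)) = Rational(-463, 16338)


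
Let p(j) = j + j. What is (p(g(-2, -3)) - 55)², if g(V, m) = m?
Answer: 3721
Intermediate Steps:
p(j) = 2*j
(p(g(-2, -3)) - 55)² = (2*(-3) - 55)² = (-6 - 55)² = (-61)² = 3721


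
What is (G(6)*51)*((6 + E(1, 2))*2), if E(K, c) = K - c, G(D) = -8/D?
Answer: -680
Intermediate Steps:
(G(6)*51)*((6 + E(1, 2))*2) = (-8/6*51)*((6 + (1 - 1*2))*2) = (-8*⅙*51)*((6 + (1 - 2))*2) = (-4/3*51)*((6 - 1)*2) = -340*2 = -68*10 = -680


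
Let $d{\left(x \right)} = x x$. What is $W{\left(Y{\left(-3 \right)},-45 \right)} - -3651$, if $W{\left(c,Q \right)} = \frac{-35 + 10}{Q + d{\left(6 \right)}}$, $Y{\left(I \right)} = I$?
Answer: $\frac{32884}{9} \approx 3653.8$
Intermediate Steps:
$d{\left(x \right)} = x^{2}$
$W{\left(c,Q \right)} = - \frac{25}{36 + Q}$ ($W{\left(c,Q \right)} = \frac{-35 + 10}{Q + 6^{2}} = - \frac{25}{Q + 36} = - \frac{25}{36 + Q}$)
$W{\left(Y{\left(-3 \right)},-45 \right)} - -3651 = - \frac{25}{36 - 45} - -3651 = - \frac{25}{-9} + 3651 = \left(-25\right) \left(- \frac{1}{9}\right) + 3651 = \frac{25}{9} + 3651 = \frac{32884}{9}$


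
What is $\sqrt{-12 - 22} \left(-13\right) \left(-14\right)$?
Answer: $182 i \sqrt{34} \approx 1061.2 i$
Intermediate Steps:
$\sqrt{-12 - 22} \left(-13\right) \left(-14\right) = \sqrt{-34} \left(-13\right) \left(-14\right) = i \sqrt{34} \left(-13\right) \left(-14\right) = - 13 i \sqrt{34} \left(-14\right) = 182 i \sqrt{34}$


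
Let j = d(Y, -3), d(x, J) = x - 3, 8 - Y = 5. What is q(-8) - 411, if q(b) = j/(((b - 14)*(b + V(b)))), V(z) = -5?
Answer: -411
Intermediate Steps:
Y = 3 (Y = 8 - 1*5 = 8 - 5 = 3)
d(x, J) = -3 + x
j = 0 (j = -3 + 3 = 0)
q(b) = 0 (q(b) = 0/(((b - 14)*(b - 5))) = 0/(((-14 + b)*(-5 + b))) = 0*(1/((-14 + b)*(-5 + b))) = 0)
q(-8) - 411 = 0 - 411 = -411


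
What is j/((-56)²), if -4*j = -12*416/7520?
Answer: 39/736960 ≈ 5.2920e-5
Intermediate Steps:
j = 39/235 (j = -(-12*416)/(4*7520) = -(-1248)/7520 = -¼*(-156/235) = 39/235 ≈ 0.16596)
j/((-56)²) = 39/(235*((-56)²)) = (39/235)/3136 = (39/235)*(1/3136) = 39/736960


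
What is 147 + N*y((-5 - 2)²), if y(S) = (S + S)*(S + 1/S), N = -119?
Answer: -571529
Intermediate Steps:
y(S) = 2*S*(S + 1/S) (y(S) = (2*S)*(S + 1/S) = 2*S*(S + 1/S))
147 + N*y((-5 - 2)²) = 147 - 119*(2 + 2*((-5 - 2)²)²) = 147 - 119*(2 + 2*((-7)²)²) = 147 - 119*(2 + 2*49²) = 147 - 119*(2 + 2*2401) = 147 - 119*(2 + 4802) = 147 - 119*4804 = 147 - 571676 = -571529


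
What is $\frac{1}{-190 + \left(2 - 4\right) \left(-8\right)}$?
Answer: $- \frac{1}{174} \approx -0.0057471$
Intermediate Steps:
$\frac{1}{-190 + \left(2 - 4\right) \left(-8\right)} = \frac{1}{-190 - -16} = \frac{1}{-190 + 16} = \frac{1}{-174} = - \frac{1}{174}$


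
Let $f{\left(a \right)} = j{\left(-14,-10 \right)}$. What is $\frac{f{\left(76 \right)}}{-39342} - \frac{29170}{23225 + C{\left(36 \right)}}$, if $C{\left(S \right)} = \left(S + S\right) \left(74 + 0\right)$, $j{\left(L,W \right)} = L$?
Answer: $- \frac{573603199}{561666063} \approx -1.0213$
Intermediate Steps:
$C{\left(S \right)} = 148 S$ ($C{\left(S \right)} = 2 S 74 = 148 S$)
$f{\left(a \right)} = -14$
$\frac{f{\left(76 \right)}}{-39342} - \frac{29170}{23225 + C{\left(36 \right)}} = - \frac{14}{-39342} - \frac{29170}{23225 + 148 \cdot 36} = \left(-14\right) \left(- \frac{1}{39342}\right) - \frac{29170}{23225 + 5328} = \frac{7}{19671} - \frac{29170}{28553} = - \frac{573603199}{561666063}$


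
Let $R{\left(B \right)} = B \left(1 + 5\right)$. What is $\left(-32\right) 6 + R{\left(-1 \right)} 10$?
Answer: $-252$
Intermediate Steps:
$R{\left(B \right)} = 6 B$ ($R{\left(B \right)} = B 6 = 6 B$)
$\left(-32\right) 6 + R{\left(-1 \right)} 10 = \left(-32\right) 6 + 6 \left(-1\right) 10 = -192 - 60 = -252$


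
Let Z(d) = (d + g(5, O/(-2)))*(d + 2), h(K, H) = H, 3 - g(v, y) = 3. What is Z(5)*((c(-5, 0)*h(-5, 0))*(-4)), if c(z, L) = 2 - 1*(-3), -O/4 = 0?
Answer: 0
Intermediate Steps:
O = 0 (O = -4*0 = 0)
g(v, y) = 0 (g(v, y) = 3 - 1*3 = 3 - 3 = 0)
c(z, L) = 5 (c(z, L) = 2 + 3 = 5)
Z(d) = d*(2 + d) (Z(d) = (d + 0)*(d + 2) = d*(2 + d))
Z(5)*((c(-5, 0)*h(-5, 0))*(-4)) = (5*(2 + 5))*((5*0)*(-4)) = (5*7)*(0*(-4)) = 35*0 = 0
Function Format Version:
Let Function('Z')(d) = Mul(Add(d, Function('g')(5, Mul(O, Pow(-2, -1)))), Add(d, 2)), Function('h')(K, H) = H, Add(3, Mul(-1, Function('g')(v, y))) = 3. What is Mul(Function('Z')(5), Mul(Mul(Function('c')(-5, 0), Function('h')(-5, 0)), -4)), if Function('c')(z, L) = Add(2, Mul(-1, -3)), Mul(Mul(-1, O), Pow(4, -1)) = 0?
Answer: 0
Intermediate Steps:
O = 0 (O = Mul(-4, 0) = 0)
Function('g')(v, y) = 0 (Function('g')(v, y) = Add(3, Mul(-1, 3)) = Add(3, -3) = 0)
Function('c')(z, L) = 5 (Function('c')(z, L) = Add(2, 3) = 5)
Function('Z')(d) = Mul(d, Add(2, d)) (Function('Z')(d) = Mul(Add(d, 0), Add(d, 2)) = Mul(d, Add(2, d)))
Mul(Function('Z')(5), Mul(Mul(Function('c')(-5, 0), Function('h')(-5, 0)), -4)) = Mul(Mul(5, Add(2, 5)), Mul(Mul(5, 0), -4)) = Mul(Mul(5, 7), Mul(0, -4)) = Mul(35, 0) = 0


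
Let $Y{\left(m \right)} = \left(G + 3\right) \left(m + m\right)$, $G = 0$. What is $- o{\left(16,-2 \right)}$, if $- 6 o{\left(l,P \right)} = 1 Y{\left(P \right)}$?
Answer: $-2$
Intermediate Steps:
$Y{\left(m \right)} = 6 m$ ($Y{\left(m \right)} = \left(0 + 3\right) \left(m + m\right) = 3 \cdot 2 m = 6 m$)
$o{\left(l,P \right)} = - P$ ($o{\left(l,P \right)} = - \frac{1 \cdot 6 P}{6} = - \frac{6 P}{6} = - P$)
$- o{\left(16,-2 \right)} = - \left(-1\right) \left(-2\right) = \left(-1\right) 2 = -2$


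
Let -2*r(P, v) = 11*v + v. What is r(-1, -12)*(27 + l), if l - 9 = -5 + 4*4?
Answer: 3384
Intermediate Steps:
l = 20 (l = 9 + (-5 + 4*4) = 9 + (-5 + 16) = 9 + 11 = 20)
r(P, v) = -6*v (r(P, v) = -(11*v + v)/2 = -6*v)
r(-1, -12)*(27 + l) = (-6*(-12))*(27 + 20) = 72*47 = 3384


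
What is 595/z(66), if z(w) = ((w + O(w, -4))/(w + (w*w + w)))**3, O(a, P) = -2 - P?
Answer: 171060120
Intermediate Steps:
z(w) = (2 + w)**3/(w**2 + 2*w)**3 (z(w) = ((w + (-2 - 1*(-4)))/(w + (w*w + w)))**3 = ((w + (-2 + 4))/(w + (w**2 + w)))**3 = ((w + 2)/(w + (w + w**2)))**3 = ((2 + w)/(w**2 + 2*w))**3 = (2 + w)**3/(w**2 + 2*w)**3)
595/z(66) = 595/(66**(-3)) = 595/(1/287496) = 595*287496 = 171060120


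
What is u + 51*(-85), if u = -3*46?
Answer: -4473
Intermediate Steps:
u = -138
u + 51*(-85) = -138 + 51*(-85) = -138 - 4335 = -4473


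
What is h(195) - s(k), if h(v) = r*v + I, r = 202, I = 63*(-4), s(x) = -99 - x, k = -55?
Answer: 39182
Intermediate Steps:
I = -252
h(v) = -252 + 202*v (h(v) = 202*v - 252 = -252 + 202*v)
h(195) - s(k) = (-252 + 202*195) - (-99 - 1*(-55)) = (-252 + 39390) - (-99 + 55) = 39138 - 1*(-44) = 39138 + 44 = 39182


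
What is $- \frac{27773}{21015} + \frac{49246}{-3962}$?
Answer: $- \frac{572470658}{41630715} \approx -13.751$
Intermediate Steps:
$- \frac{27773}{21015} + \frac{49246}{-3962} = \left(-27773\right) \frac{1}{21015} + 49246 \left(- \frac{1}{3962}\right) = - \frac{27773}{21015} - \frac{24623}{1981} = - \frac{572470658}{41630715}$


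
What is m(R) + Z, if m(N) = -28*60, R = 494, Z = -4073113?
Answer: -4074793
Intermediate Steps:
m(N) = -1680
m(R) + Z = -1680 - 4073113 = -4074793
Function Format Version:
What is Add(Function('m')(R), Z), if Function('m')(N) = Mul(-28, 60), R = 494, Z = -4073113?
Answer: -4074793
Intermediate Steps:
Function('m')(N) = -1680
Add(Function('m')(R), Z) = Add(-1680, -4073113) = -4074793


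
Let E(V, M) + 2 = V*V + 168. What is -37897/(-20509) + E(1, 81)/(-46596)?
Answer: 1762423609/955637364 ≈ 1.8442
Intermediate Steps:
E(V, M) = 166 + V**2 (E(V, M) = -2 + (V*V + 168) = -2 + (V**2 + 168) = -2 + (168 + V**2) = 166 + V**2)
-37897/(-20509) + E(1, 81)/(-46596) = -37897/(-20509) + (166 + 1**2)/(-46596) = -37897*(-1/20509) + (166 + 1)*(-1/46596) = 37897/20509 + 167*(-1/46596) = 37897/20509 - 167/46596 = 1762423609/955637364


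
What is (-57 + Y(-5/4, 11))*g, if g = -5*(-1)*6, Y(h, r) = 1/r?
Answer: -18780/11 ≈ -1707.3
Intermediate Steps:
g = 30 (g = 5*6 = 30)
(-57 + Y(-5/4, 11))*g = (-57 + 1/11)*30 = -626/11*30 = -18780/11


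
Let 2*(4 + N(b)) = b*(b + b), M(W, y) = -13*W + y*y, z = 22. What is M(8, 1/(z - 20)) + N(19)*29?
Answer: 40997/4 ≈ 10249.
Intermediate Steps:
M(W, y) = y**2 - 13*W (M(W, y) = -13*W + y**2 = y**2 - 13*W)
N(b) = -4 + b**2 (N(b) = -4 + (b*(b + b))/2 = -4 + (b*(2*b))/2 = -4 + (2*b**2)/2 = -4 + b**2)
M(8, 1/(z - 20)) + N(19)*29 = ((1/(22 - 20))**2 - 13*8) + (-4 + 19**2)*29 = ((1/2)**2 - 104) + (-4 + 361)*29 = ((1/2)**2 - 104) + 357*29 = (1/4 - 104) + 10353 = -415/4 + 10353 = 40997/4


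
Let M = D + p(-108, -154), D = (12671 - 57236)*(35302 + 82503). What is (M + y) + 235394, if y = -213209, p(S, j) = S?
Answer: -5249957748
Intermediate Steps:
D = -5249979825 (D = -44565*117805 = -5249979825)
M = -5249979933 (M = -5249979825 - 108 = -5249979933)
(M + y) + 235394 = (-5249979933 - 213209) + 235394 = -5250193142 + 235394 = -5249957748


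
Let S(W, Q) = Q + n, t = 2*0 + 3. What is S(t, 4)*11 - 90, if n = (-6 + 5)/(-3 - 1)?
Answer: -173/4 ≈ -43.250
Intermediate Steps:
n = ¼ (n = -1/(-4) = -1*(-¼) = ¼ ≈ 0.25000)
t = 3 (t = 0 + 3 = 3)
S(W, Q) = ¼ + Q (S(W, Q) = Q + ¼ = ¼ + Q)
S(t, 4)*11 - 90 = (¼ + 4)*11 - 90 = (17/4)*11 - 90 = 187/4 - 90 = -173/4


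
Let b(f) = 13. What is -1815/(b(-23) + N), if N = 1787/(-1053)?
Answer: -173745/1082 ≈ -160.58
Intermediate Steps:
N = -1787/1053 (N = 1787*(-1/1053) = -1787/1053 ≈ -1.6971)
-1815/(b(-23) + N) = -1815/(13 - 1787/1053) = -1815/11902/1053 = -1815*1053/11902 = -173745/1082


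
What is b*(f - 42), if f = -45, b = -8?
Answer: 696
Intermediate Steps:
b*(f - 42) = -8*(-45 - 42) = -8*(-87) = 696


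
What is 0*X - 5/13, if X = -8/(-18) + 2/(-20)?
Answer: -5/13 ≈ -0.38462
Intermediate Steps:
X = 31/90 (X = -8*(-1/18) + 2*(-1/20) = 4/9 - 1/10 = 31/90 ≈ 0.34444)
0*X - 5/13 = 0*(31/90) - 5/13 = 0 - 5*1/13 = 0 - 5/13 = -5/13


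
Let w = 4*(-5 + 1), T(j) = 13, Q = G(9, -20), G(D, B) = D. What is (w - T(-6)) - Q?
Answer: -38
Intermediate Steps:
Q = 9
w = -16 (w = 4*(-4) = -16)
(w - T(-6)) - Q = (-16 - 1*13) - 1*9 = (-16 - 13) - 9 = -29 - 9 = -38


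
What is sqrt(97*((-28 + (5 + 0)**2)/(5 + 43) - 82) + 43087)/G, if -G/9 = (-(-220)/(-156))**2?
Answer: -169*sqrt(562031)/12100 ≈ -10.471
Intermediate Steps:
G = -3025/169 (G = -9*(-(-220)/(-156))**2 = -9*(-(-220)*(-1)/156)**2 = -9*(-1*55/39)**2 = -9*(-55/39)**2 = -9*3025/1521 = -3025/169 ≈ -17.899)
sqrt(97*((-28 + (5 + 0)**2)/(5 + 43) - 82) + 43087)/G = sqrt(97*((-28 + (5 + 0)**2)/(5 + 43) - 82) + 43087)/(-3025/169) = sqrt(97*((-28 + 5**2)/48 - 82) + 43087)*(-169/3025) = sqrt(97*((-28 + 25)*(1/48) - 82) + 43087)*(-169/3025) = sqrt(97*(-3*1/48 - 82) + 43087)*(-169/3025) = sqrt(97*(-1/16 - 82) + 43087)*(-169/3025) = sqrt(97*(-1313/16) + 43087)*(-169/3025) = sqrt(-127361/16 + 43087)*(-169/3025) = sqrt(562031/16)*(-169/3025) = (sqrt(562031)/4)*(-169/3025) = -169*sqrt(562031)/12100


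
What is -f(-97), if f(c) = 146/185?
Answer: -146/185 ≈ -0.78919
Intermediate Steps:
f(c) = 146/185 (f(c) = 146*(1/185) = 146/185)
-f(-97) = -1*146/185 = -146/185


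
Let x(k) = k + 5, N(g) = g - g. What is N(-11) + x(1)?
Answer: 6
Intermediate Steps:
N(g) = 0
x(k) = 5 + k
N(-11) + x(1) = 0 + (5 + 1) = 0 + 6 = 6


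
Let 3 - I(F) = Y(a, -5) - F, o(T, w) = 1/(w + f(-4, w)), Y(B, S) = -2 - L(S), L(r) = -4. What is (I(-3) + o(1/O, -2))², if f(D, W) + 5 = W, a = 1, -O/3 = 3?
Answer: 361/81 ≈ 4.4568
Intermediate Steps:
O = -9 (O = -3*3 = -9)
f(D, W) = -5 + W
Y(B, S) = 2 (Y(B, S) = -2 - 1*(-4) = -2 + 4 = 2)
o(T, w) = 1/(-5 + 2*w) (o(T, w) = 1/(w + (-5 + w)) = 1/(-5 + 2*w))
I(F) = 1 + F (I(F) = 3 - (2 - F) = 3 + (-2 + F) = 1 + F)
(I(-3) + o(1/O, -2))² = ((1 - 3) + 1/(-5 + 2*(-2)))² = (-2 + 1/(-5 - 4))² = (-2 + 1/(-9))² = (-2 - ⅑)² = (-19/9)² = 361/81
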